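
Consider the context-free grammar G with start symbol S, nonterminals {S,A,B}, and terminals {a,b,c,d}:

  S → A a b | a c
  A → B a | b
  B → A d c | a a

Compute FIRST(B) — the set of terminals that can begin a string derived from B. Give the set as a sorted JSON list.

FIRST sets, iterate to fixpoint:
pass 1:
  A via A→b: +{b}
  B via B→A d c: +{b}
  B via B→a a: +{a}
  S via S→A a b: +{b}
  S via S→a c: +{a}
  FIRST[S]={a,b}  FIRST[A]={b}  FIRST[B]={a,b}
pass 2:
  A via A→B a: +{a}
  FIRST[S]={a,b}  FIRST[A]={a,b}  FIRST[B]={a,b}
pass 3: (no change)
  FIRST[S]={a,b}  FIRST[A]={a,b}  FIRST[B]={a,b}

FIRST(B) = ["a", "b"]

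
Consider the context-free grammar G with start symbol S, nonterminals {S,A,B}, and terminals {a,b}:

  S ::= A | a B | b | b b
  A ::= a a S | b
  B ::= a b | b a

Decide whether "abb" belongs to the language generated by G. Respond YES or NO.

CNF form of G:
  S -> T0 B | T0 X3 | T1 T1 | b
  A -> T0 X2 | b
  B -> T0 T1 | T1 T0
  T0 -> a
  T1 -> b
  X2 -> T0 S
  X3 -> T0 S

Fill CYK table bottom-up:
  T[0,0] 'a' = {T0}  orig:{}
  T[1,1] 'b' = {A,S,T1}  orig:{A,S}
  T[2,2] 'b' = {A,S,T1}  orig:{A,S}
  T[0,1] 'ab' = {B,X2,X3}  orig:{B}
  T[1,2] 'bb' = {S}
  T[0,2] 'abb' = {X2,X3}  orig:{}

S ∉ T[0,2] ⇒ NO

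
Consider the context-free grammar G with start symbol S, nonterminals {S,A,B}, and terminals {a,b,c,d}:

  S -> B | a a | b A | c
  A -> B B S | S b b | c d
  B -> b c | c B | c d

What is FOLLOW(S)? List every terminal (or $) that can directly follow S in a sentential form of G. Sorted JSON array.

FIRST sets, iterate to fixpoint:
[1]
  A via A→c d: +{c}
  B via B→b c: +{b}
  B via B→c B: +{c}
  S via S→B: +{b,c}
  S via S→a a: +{a}
  S: {a,b,c}  A: {c}  B: {b,c}
[2]
  A via A→B B S: +{b}
  A via A→S b b: +{a}
  S: {a,b,c}  A: {a,b,c}  B: {b,c}
[3] (no change)
  S: {a,b,c}  A: {a,b,c}  B: {b,c}

FOLLOW iteration:
FOLLOW(S) := {$}
round 1:
  A→B B S: FOLLOW(B) ⊇ FIRST(B) = {b,c}; new: +{b,c}
  A→B B S: FOLLOW(B) ⊇ FIRST(S) = {a,b,c}; new: +{a}
  A→S b b: FOLLOW(S) ⊇ FIRST(b) = {b}; new: +{b}
  S→B: FOLLOW(B) ⊇ FOLLOW(S) ⊇ {$,b}; new: +{$}
  S→b A: FOLLOW(A) ⊇ FOLLOW(S) ⊇ {$,b}; new: +{$,b}
  S: {$,b}  A: {$,b}  B: {$,a,b,c}
round 2: (stable)
  S: {$,b}  A: {$,b}  B: {$,a,b,c}

FOLLOW(S) = ["$", "b"]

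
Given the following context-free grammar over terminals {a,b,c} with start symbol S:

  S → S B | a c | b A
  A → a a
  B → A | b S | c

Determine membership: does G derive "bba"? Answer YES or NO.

CNF form of G:
  S -> S B | T0 T2 | T1 A
  A -> T0 T0
  B -> T0 T0 | T1 S | c
  T0 -> a
  T1 -> b
  T2 -> c

CYK fill:
  cell(0,0) b: {T1}  orig:{}
  cell(1,1) b: {T1}  orig:{}
  cell(2,2) a: {T0}  orig:{}
  cell(0,1) bb: ∅
  cell(1,2) ba: ∅
  cell(0,2) bba: ∅

S ∉ T[0,2] ⇒ NO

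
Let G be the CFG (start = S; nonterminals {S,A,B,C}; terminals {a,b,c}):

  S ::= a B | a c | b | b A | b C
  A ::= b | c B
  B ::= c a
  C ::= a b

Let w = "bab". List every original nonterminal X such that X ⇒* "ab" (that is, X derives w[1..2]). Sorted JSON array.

Convert to CNF:
  S -> T1 B | T1 T0 | T2 A | T2 C | b
  A -> T0 B | b
  B -> T0 T1
  C -> T1 T2
  T0 -> c
  T1 -> a
  T2 -> b

CYK fill, restricted to cells inside w[1..2]:
  cell(1,1) a: {T1}  orig:{}
  cell(2,2) b: {A,S,T2}  orig:{A,S}
  cell(1,2) ab: {C}

Original NTs in T[1,2] deriving "ab": ["C"]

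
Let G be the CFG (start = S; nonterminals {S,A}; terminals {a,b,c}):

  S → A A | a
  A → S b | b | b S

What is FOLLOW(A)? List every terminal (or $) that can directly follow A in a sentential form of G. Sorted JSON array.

FIRST sets, iterate to fixpoint:
[1]
  A via A→b: +{b}
  S via S→A A: +{b}
  S via S→a: +{a}
  FIRST(S)={a,b}  FIRST(A)={b}
[2]
  A via A→S b: +{a}
  FIRST(S)={a,b}  FIRST(A)={a,b}
[3] done
  FIRST(S)={a,b}  FIRST(A)={a,b}

FOLLOW iteration:
seed FOLLOW(S) with $
round 1:
  A→S b: FOLLOW(S) ⊇ FIRST(b) = {b}; new: +{b}
  S→A A: FOLLOW(A) ⊇ FIRST(A) = {a,b}; new: +{a,b}
  S→A A: FOLLOW(A) ⊇ FOLLOW(S) ⊇ {$,b}; new: +{$}
  FOLLOW(S)={$,b}  FOLLOW(A)={$,a,b}
round 2:
  A→b S: FOLLOW(S) ⊇ FOLLOW(A) ⊇ {$,a,b}; new: +{a}
  FOLLOW(S)={$,a,b}  FOLLOW(A)={$,a,b}
round 3: — fixpoint
  FOLLOW(S)={$,a,b}  FOLLOW(A)={$,a,b}

FOLLOW(A) = ["$", "a", "b"]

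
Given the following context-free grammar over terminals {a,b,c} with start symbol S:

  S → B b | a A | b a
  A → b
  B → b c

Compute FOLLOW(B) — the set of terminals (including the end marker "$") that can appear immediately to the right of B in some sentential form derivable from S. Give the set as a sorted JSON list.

FIRST sets, iterate to fixpoint:
iter 1:
  A via A→b: +{b}
  B via B→b c: +{b}
  S via S→B b: +{b}
  S via S→a A: +{a}
  FIRST(S)={a,b}  FIRST(A)={b}  FIRST(B)={b}
iter 2: (no change)
  FIRST(S)={a,b}  FIRST(A)={b}  FIRST(B)={b}

FOLLOW sets:
FOLLOW(S) := {$}
pass 1:
  S→B b: FOLLOW(B) ⊇ FIRST(b) = {b}; new: +{b}
  S→a A: FOLLOW(A) ⊇ FOLLOW(S) ⊇ {$}; new: +{$}
  FOLLOW[S]={$}  FOLLOW[A]={$}  FOLLOW[B]={b}
pass 2: (stable)
  FOLLOW[S]={$}  FOLLOW[A]={$}  FOLLOW[B]={b}

FOLLOW(B) = ["b"]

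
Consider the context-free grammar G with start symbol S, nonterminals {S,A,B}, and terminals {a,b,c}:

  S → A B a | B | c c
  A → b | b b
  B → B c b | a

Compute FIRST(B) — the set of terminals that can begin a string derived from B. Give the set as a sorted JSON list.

Compute FIRST by fixpoint:
iter 1:
  A via A→b: +{b}
  B via B→a: +{a}
  S via S→A B a: +{b}
  S via S→B: +{a}
  S via S→c c: +{c}
  FIRST[S]={a,b,c}  FIRST[A]={b}  FIRST[B]={a}
iter 2: (stable)
  FIRST[S]={a,b,c}  FIRST[A]={b}  FIRST[B]={a}

FIRST(B) = ["a"]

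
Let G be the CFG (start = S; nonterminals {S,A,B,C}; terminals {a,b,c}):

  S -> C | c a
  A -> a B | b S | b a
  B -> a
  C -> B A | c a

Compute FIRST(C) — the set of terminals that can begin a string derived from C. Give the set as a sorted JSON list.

Compute FIRST by fixpoint:
iter 1:
  A via A→a B: +{a}
  A via A→b S: +{b}
  B via B→a: +{a}
  C via C→B A: +{a}
  C via C→c a: +{c}
  S via S→C: +{a,c}
  FIRST(S)={a,c}  FIRST(A)={a,b}  FIRST(B)={a}  FIRST(C)={a,c}
iter 2: — fixpoint
  FIRST(S)={a,c}  FIRST(A)={a,b}  FIRST(B)={a}  FIRST(C)={a,c}

FIRST(C) = ["a", "c"]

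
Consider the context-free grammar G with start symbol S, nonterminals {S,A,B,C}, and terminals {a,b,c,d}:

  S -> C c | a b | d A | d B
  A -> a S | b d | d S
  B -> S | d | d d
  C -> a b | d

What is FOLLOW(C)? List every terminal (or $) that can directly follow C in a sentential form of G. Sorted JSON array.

Compute FIRST by fixpoint:
iter 1:
  A via A→a S: +{a}
  A via A→b d: +{b}
  A via A→d S: +{d}
  B via B→d: +{d}
  C via C→a b: +{a}
  C via C→d: +{d}
  S via S→C c: +{a,d}
  FIRST(S)={a,d}  FIRST(A)={a,b,d}  FIRST(B)={d}  FIRST(C)={a,d}
iter 2:
  B via B→S: +{a}
  FIRST(S)={a,d}  FIRST(A)={a,b,d}  FIRST(B)={a,d}  FIRST(C)={a,d}
iter 3: — fixpoint
  FIRST(S)={a,d}  FIRST(A)={a,b,d}  FIRST(B)={a,d}  FIRST(C)={a,d}

FOLLOW sets:
seed FOLLOW(S) with $
[1]
  S→C c: FOLLOW(C) ⊇ FIRST(c) = {c}; new: +{c}
  S→d A: FOLLOW(A) ⊇ FOLLOW(S) ⊇ {$}; new: +{$}
  S→d B: FOLLOW(B) ⊇ FOLLOW(S) ⊇ {$}; new: +{$}
  FOLLOW[S]={$}  FOLLOW[A]={$}  FOLLOW[B]={$}  FOLLOW[C]={c}
[2] done
  FOLLOW[S]={$}  FOLLOW[A]={$}  FOLLOW[B]={$}  FOLLOW[C]={c}

FOLLOW(C) = ["c"]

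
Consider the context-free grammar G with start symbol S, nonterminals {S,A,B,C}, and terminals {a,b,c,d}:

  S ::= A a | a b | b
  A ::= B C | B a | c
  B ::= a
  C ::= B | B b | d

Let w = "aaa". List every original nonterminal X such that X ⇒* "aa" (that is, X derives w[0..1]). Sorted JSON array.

CNF form of G:
  S -> A T0 | T0 T1 | b
  A -> B C | B T0 | c
  B -> a
  C -> B T1 | a | d
  T0 -> a
  T1 -> b

CYK table (by increasing span) — only the sub-triangle for w[0..1]:
  T[0,0] 'a' = {B,C,T0}  orig:{B,C}
  T[1,1] 'a' = {B,C,T0}  orig:{B,C}
  T[0,1] 'aa' = {A}

Original NTs in T[0,1] deriving "aa": ["A"]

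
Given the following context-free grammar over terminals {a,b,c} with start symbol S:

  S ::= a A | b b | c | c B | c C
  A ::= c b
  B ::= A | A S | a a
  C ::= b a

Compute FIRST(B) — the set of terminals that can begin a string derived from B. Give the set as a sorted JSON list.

FIRST iteration:
iter 1:
  A via A→c b: +{c}
  B via B→A: +{c}
  B via B→a a: +{a}
  C via C→b a: +{b}
  S via S→a A: +{a}
  S via S→b b: +{b}
  S via S→c: +{c}
  FIRST(S)={a,b,c}  FIRST(A)={c}  FIRST(B)={a,c}  FIRST(C)={b}
iter 2: (stable)
  FIRST(S)={a,b,c}  FIRST(A)={c}  FIRST(B)={a,c}  FIRST(C)={b}

FIRST(B) = ["a", "c"]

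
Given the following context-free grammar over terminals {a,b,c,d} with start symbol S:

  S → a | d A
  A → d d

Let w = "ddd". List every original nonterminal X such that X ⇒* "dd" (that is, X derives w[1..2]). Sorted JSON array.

Convert to CNF:
  S -> T0 A | a
  A -> T0 T0
  T0 -> d

CYK fill — only the sub-triangle for w[1..2]:
  [1..1]={T0}  "d"  orig:{}
  [2..2]={T0}  "d"  orig:{}
  [1..2]={A}  "dd"

Original NTs in T[1,2] deriving "dd": ["A"]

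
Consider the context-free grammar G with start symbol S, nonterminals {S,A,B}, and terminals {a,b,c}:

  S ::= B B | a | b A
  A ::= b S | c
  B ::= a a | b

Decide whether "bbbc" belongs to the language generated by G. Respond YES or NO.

CNF form of G:
  S -> B B | T0 A | a
  A -> T0 S | c
  B -> T1 T1 | b
  T0 -> b
  T1 -> a

CYK fill:
  [0..0]={B,T0}  "b"  orig:{B}
  [1..1]={B,T0}  "b"  orig:{B}
  [2..2]={B,T0}  "b"  orig:{B}
  [3..3]={A}  "c"
  [0..1]={S}  "bb"
  [1..2]={S}  "bb"
  [2..3]={S}  "bc"
  [0..2]={A}  "bbb"
  [1..3]={A}  "bbc"
  [0..3]={S}  "bbbc"

S ∈ T[0,3] ⇒ YES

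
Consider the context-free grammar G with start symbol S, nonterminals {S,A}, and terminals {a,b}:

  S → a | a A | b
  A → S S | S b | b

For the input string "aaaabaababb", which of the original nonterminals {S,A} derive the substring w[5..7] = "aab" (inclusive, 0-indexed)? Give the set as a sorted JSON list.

CNF form of G:
  S -> T1 A | a | b
  A -> S S | S T0 | b
  T0 -> b
  T1 -> a

CYK table (by increasing span) (cells [i..j] with 5 ≤ i ≤ j ≤ 7 only):
  [5..5]={S,T1}  "a"  orig:{S}
  [6..6]={S,T1}  "a"  orig:{S}
  [7..7]={A,S,T0}  "b"  orig:{A,S}
  [5..6]={A}  "aa"
  [6..7]={A,S}  "ab"
  [5..7]={A,S}  "aab"

Original NTs in T[5,7] deriving "aab": ["A", "S"]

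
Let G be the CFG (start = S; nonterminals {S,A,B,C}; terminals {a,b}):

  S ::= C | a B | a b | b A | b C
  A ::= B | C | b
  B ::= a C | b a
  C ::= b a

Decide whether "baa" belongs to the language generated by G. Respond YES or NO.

CNF form of G:
  S -> T0 B | T0 T1 | T1 A | T1 C | T1 T0
  A -> T0 C | T1 T0 | b
  B -> T0 C | T1 T0
  C -> T1 T0
  T0 -> a
  T1 -> b

Fill CYK table bottom-up:
  T[0,0] 'b' = {A,T1}  orig:{A}
  T[1,1] 'a' = {T0}  orig:{}
  T[2,2] 'a' = {T0}  orig:{}
  T[0,1] 'ba' = {A,B,C,S}
  T[1,2] 'aa' = ∅
  T[0,2] 'baa' = ∅

S ∉ T[0,2] ⇒ NO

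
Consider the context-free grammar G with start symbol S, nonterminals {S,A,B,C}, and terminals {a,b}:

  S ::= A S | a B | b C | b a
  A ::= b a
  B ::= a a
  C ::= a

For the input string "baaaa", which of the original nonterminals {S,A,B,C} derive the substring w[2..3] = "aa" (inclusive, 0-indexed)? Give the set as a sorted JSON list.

CNF form of G:
  S -> A S | T0 C | T0 T1 | T1 B
  A -> T0 T1
  B -> T1 T1
  C -> a
  T0 -> b
  T1 -> a

Fill CYK table bottom-up — only the sub-triangle for w[2..3]:
  T[2,2] 'a' = {C,T1}  orig:{C}
  T[3,3] 'a' = {C,T1}  orig:{C}
  T[2,3] 'aa' = {B}

Original NTs in T[2,3] deriving "aa": ["B"]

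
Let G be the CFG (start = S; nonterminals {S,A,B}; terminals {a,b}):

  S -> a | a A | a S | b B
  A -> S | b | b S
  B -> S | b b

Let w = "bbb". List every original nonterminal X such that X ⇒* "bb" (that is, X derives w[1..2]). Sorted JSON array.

Convert to CNF:
  S -> T0 A | T0 S | T1 B | a
  A -> T0 A | T0 S | T1 B | T1 S | a | b
  B -> T0 A | T0 S | T1 B | T1 T1 | a
  T0 -> a
  T1 -> b

CYK fill, restricted to cells inside w[1..2]:
  [1..1]={A,T1}  "b"  orig:{A}
  [2..2]={A,T1}  "b"  orig:{A}
  [1..2]={B}  "bb"

Original NTs in T[1,2] deriving "bb": ["B"]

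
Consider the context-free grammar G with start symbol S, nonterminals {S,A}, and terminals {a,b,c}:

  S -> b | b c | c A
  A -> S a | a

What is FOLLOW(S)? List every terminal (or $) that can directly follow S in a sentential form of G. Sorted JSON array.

Compute FIRST by fixpoint:
iter 1:
  A via A→a: +{a}
  S via S→b: +{b}
  S via S→c A: +{c}
  FIRST(S)={b,c}  FIRST(A)={a}
iter 2:
  A via A→S a: +{b,c}
  FIRST(S)={b,c}  FIRST(A)={a,b,c}
iter 3: (stable)
  FIRST(S)={b,c}  FIRST(A)={a,b,c}

FOLLOW iteration:
FOLLOW(S) := {$}
round 1:
  A→S a: FOLLOW(S) ⊇ FIRST(a) = {a}; new: +{a}
  S→c A: FOLLOW(A) ⊇ FOLLOW(S) ⊇ {$,a}; new: +{$,a}
  FOLLOW[S]={$,a}  FOLLOW[A]={$,a}
round 2: done
  FOLLOW[S]={$,a}  FOLLOW[A]={$,a}

FOLLOW(S) = ["$", "a"]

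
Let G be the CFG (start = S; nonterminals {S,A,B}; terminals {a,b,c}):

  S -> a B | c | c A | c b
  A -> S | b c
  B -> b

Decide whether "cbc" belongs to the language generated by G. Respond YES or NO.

Convert to CNF:
  S -> T0 B | T2 A | T2 T1 | c
  A -> T0 B | T1 T2 | T2 A | T2 T1 | c
  B -> b
  T0 -> a
  T1 -> b
  T2 -> c

Fill CYK table bottom-up:
  cell(0,0) c: {A,S,T2}  orig:{A,S}
  cell(1,1) b: {B,T1}  orig:{B}
  cell(2,2) c: {A,S,T2}  orig:{A,S}
  cell(0,1) cb: {A,S}
  cell(1,2) bc: {A}
  cell(0,2) cbc: {A,S}

S ∈ T[0,2] ⇒ YES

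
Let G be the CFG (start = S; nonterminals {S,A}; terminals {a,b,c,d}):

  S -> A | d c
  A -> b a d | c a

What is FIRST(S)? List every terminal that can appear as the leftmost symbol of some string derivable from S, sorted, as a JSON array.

Compute FIRST by fixpoint:
[1]
  A via A→b a d: +{b}
  A via A→c a: +{c}
  S via S→A: +{b,c}
  S via S→d c: +{d}
  FIRST[S]={b,c,d}  FIRST[A]={b,c}
[2] (no change)
  FIRST[S]={b,c,d}  FIRST[A]={b,c}

FIRST(S) = ["b", "c", "d"]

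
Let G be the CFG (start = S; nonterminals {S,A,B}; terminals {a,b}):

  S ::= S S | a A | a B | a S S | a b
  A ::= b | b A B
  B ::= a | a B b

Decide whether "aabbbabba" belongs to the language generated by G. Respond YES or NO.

CNF form of G:
  S -> S S | T1 A | T1 B | T1 T0 | T1 X4
  A -> T0 X2 | b
  B -> T1 X3 | a
  T0 -> b
  T1 -> a
  X2 -> A B
  X3 -> B T0
  X4 -> S S

CYK fill:
  cell(0,0) a: {B,T1}  orig:{B}
  cell(1,1) a: {B,T1}  orig:{B}
  cell(2,2) b: {A,T0}  orig:{A}
  cell(3,3) b: {A,T0}  orig:{A}
  cell(4,4) b: {A,T0}  orig:{A}
  cell(5,5) a: {B,T1}  orig:{B}
  cell(6,6) b: {A,T0}  orig:{A}
  cell(7,7) b: {A,T0}  orig:{A}
  cell(8,8) a: {B,T1}  orig:{B}
  cell(0,1) aa: {S}
  cell(1,2) ab: {S,X3}  orig:{S}
  cell(2,3) bb: ∅
  cell(3,4) bb: ∅
  cell(4,5) ba: {X2}  orig:{}
  cell(5,6) ab: {S,X3}  orig:{S}
  cell(6,7) bb: ∅
  cell(7,8) ba: {X2}  orig:{}
  cell(0,2) aab: {B}
  cell(1,3) abb: ∅
  cell(2,4) bbb: ∅
  cell(3,5) bba: {A}
  cell(4,6) bab: ∅
  cell(5,7) abb: ∅
  cell(6,8) bba: {A}
  cell(0,3) aabb: {X3}  orig:{}
  cell(1,4) abbb: ∅
  cell(2,5) bbba: ∅
  cell(3,6) bbab: ∅
  cell(4,7) babb: ∅
  cell(5,8) abba: {S}
  cell(0,4) aabbb: ∅
  cell(1,5) abbba: ∅
  cell(2,6) bbbab: ∅
  cell(3,7) bbabb: ∅
  cell(4,8) babba: ∅
  cell(0,5) aabbba: ∅
  cell(1,6) abbbab: ∅
  cell(2,7) bbbabb: ∅
  cell(3,8) bbabba: ∅
  cell(0,6) aabbbab: ∅
  cell(1,7) abbbabb: ∅
  cell(2,8) bbbabba: ∅
  cell(0,7) aabbbabb: ∅
  cell(1,8) abbbabba: ∅
  cell(0,8) aabbbabba: ∅

S ∉ T[0,8] ⇒ NO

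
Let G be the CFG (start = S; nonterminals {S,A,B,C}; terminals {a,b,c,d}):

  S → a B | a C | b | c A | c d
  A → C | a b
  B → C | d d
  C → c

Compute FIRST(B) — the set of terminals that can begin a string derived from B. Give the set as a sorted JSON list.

Compute FIRST by fixpoint:
round 1:
  A via A→a b: +{a}
  B via B→d d: +{d}
  C via C→c: +{c}
  S via S→a B: +{a}
  S via S→b: +{b}
  S via S→c A: +{c}
  S: {a,b,c}  A: {a}  B: {d}  C: {c}
round 2:
  A via A→C: +{c}
  B via B→C: +{c}
  S: {a,b,c}  A: {a,c}  B: {c,d}  C: {c}
round 3: (no change)
  S: {a,b,c}  A: {a,c}  B: {c,d}  C: {c}

FIRST(B) = ["c", "d"]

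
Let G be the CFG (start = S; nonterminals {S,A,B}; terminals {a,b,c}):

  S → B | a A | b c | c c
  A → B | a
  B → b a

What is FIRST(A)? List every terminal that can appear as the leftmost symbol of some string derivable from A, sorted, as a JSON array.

FIRST sets, iterate to fixpoint:
[1]
  A via A→a: +{a}
  B via B→b a: +{b}
  S via S→B: +{b}
  S via S→a A: +{a}
  S via S→c c: +{c}
  FIRST[S]={a,b,c}  FIRST[A]={a}  FIRST[B]={b}
[2]
  A via A→B: +{b}
  FIRST[S]={a,b,c}  FIRST[A]={a,b}  FIRST[B]={b}
[3] — fixpoint
  FIRST[S]={a,b,c}  FIRST[A]={a,b}  FIRST[B]={b}

FIRST(A) = ["a", "b"]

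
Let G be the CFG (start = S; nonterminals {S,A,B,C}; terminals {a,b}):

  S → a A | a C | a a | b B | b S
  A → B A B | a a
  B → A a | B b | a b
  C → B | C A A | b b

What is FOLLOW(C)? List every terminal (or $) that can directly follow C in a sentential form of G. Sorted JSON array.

Compute FIRST by fixpoint:
round 1:
  A via A→a a: +{a}
  B via B→A a: +{a}
  C via C→B: +{a}
  C via C→b b: +{b}
  S via S→a A: +{a}
  S via S→b B: +{b}
  FIRST(S)={a,b}  FIRST(A)={a}  FIRST(B)={a}  FIRST(C)={a,b}
round 2: (no change)
  FIRST(S)={a,b}  FIRST(A)={a}  FIRST(B)={a}  FIRST(C)={a,b}

FOLLOW sets:
FOLLOW(S) := {$}
iter 1:
  A→B A B: FOLLOW(B) ⊇ FIRST(A) = {a}; new: +{a}
  A→B A B: FOLLOW(A) ⊇ FIRST(B) = {a}; new: +{a}
  B→B b: FOLLOW(B) ⊇ FIRST(b) = {b}; new: +{b}
  C→C A A: FOLLOW(C) ⊇ FIRST(A) = {a}; new: +{a}
  S→a A: FOLLOW(A) ⊇ FOLLOW(S) ⊇ {$}; new: +{$}
  S→a C: FOLLOW(C) ⊇ FOLLOW(S) ⊇ {$}; new: +{$}
  S→b B: FOLLOW(B) ⊇ FOLLOW(S) ⊇ {$}; new: +{$}
  FOLLOW[S]={$}  FOLLOW[A]={$,a}  FOLLOW[B]={$,a,b}  FOLLOW[C]={$,a}
iter 2: — fixpoint
  FOLLOW[S]={$}  FOLLOW[A]={$,a}  FOLLOW[B]={$,a,b}  FOLLOW[C]={$,a}

FOLLOW(C) = ["$", "a"]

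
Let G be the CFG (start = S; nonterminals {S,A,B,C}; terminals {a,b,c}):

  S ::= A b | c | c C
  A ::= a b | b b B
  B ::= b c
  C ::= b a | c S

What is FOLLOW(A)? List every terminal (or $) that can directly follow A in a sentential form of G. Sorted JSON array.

FIRST iteration:
pass 1:
  A via A→a b: +{a}
  A via A→b b B: +{b}
  B via B→b c: +{b}
  C via C→b a: +{b}
  C via C→c S: +{c}
  S via S→A b: +{a,b}
  S via S→c: +{c}
  FIRST[S]={a,b,c}  FIRST[A]={a,b}  FIRST[B]={b}  FIRST[C]={b,c}
pass 2: (stable)
  FIRST[S]={a,b,c}  FIRST[A]={a,b}  FIRST[B]={b}  FIRST[C]={b,c}

Compute FOLLOW by fixpoint:
FOLLOW(S) := {$}
pass 1:
  S→A b: FOLLOW(A) ⊇ FIRST(b) = {b}; new: +{b}
  S→c C: FOLLOW(C) ⊇ FOLLOW(S) ⊇ {$}; new: +{$}
  FOLLOW(S)={$}  FOLLOW(A)={b}  FOLLOW(B)={}  FOLLOW(C)={$}
pass 2:
  A→b b B: FOLLOW(B) ⊇ FOLLOW(A) ⊇ {b}; new: +{b}
  FOLLOW(S)={$}  FOLLOW(A)={b}  FOLLOW(B)={b}  FOLLOW(C)={$}
pass 3: — fixpoint
  FOLLOW(S)={$}  FOLLOW(A)={b}  FOLLOW(B)={b}  FOLLOW(C)={$}

FOLLOW(A) = ["b"]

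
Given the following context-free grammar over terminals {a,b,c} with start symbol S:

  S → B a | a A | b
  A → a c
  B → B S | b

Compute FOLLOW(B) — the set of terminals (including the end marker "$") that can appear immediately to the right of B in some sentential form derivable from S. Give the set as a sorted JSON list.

Compute FIRST by fixpoint:
round 1:
  A via A→a c: +{a}
  B via B→b: +{b}
  S via S→B a: +{b}
  S via S→a A: +{a}
  S: {a,b}  A: {a}  B: {b}
round 2: (no change)
  S: {a,b}  A: {a}  B: {b}

FOLLOW iteration:
seed FOLLOW(S) with $
pass 1:
  B→B S: FOLLOW(B) ⊇ FIRST(S) = {a,b}; new: +{a,b}
  B→B S: FOLLOW(S) ⊇ FOLLOW(B) ⊇ {a,b}; new: +{a,b}
  S→a A: FOLLOW(A) ⊇ FOLLOW(S) ⊇ {$,a,b}; new: +{$,a,b}
  FOLLOW[S]={$,a,b}  FOLLOW[A]={$,a,b}  FOLLOW[B]={a,b}
pass 2: (no change)
  FOLLOW[S]={$,a,b}  FOLLOW[A]={$,a,b}  FOLLOW[B]={a,b}

FOLLOW(B) = ["a", "b"]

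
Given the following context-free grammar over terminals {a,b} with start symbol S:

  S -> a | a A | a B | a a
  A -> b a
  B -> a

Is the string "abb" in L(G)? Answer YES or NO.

Convert to CNF:
  S -> T1 A | T1 B | T1 T1 | a
  A -> T0 T1
  B -> a
  T0 -> b
  T1 -> a

Fill CYK table bottom-up:
  cell(0,0) a: {B,S,T1}  orig:{B,S}
  cell(1,1) b: {T0}  orig:{}
  cell(2,2) b: {T0}  orig:{}
  cell(0,1) ab: ∅
  cell(1,2) bb: ∅
  cell(0,2) abb: ∅

S ∉ T[0,2] ⇒ NO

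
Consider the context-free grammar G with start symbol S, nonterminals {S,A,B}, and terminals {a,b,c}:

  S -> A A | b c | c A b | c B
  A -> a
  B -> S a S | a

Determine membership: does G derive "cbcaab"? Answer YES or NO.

Convert to CNF:
  S -> A A | T1 T2 | T2 B | T2 X4
  A -> a
  B -> S X3 | a
  T0 -> a
  T1 -> b
  T2 -> c
  X3 -> T0 S
  X4 -> A T1

Fill CYK table bottom-up:
  cell(0,0) c: {T2}  orig:{}
  cell(1,1) b: {T1}  orig:{}
  cell(2,2) c: {T2}  orig:{}
  cell(3,3) a: {A,B,T0}  orig:{A,B}
  cell(4,4) a: {A,B,T0}  orig:{A,B}
  cell(5,5) b: {T1}  orig:{}
  cell(0,1) cb: ∅
  cell(1,2) bc: {S}
  cell(2,3) ca: {S}
  cell(3,4) aa: {S}
  cell(4,5) ab: {X4}  orig:{}
  cell(0,2) cbc: ∅
  cell(1,3) bca: ∅
  cell(2,4) caa: ∅
  cell(3,5) aab: ∅
  cell(0,3) cbca: ∅
  cell(1,4) bcaa: ∅
  cell(2,5) caab: ∅
  cell(0,4) cbcaa: ∅
  cell(1,5) bcaab: ∅
  cell(0,5) cbcaab: ∅

S ∉ T[0,5] ⇒ NO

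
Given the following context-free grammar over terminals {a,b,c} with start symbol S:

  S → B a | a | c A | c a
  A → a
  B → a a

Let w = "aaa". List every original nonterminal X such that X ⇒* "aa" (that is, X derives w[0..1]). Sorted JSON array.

CNF form of G:
  S -> B T0 | T1 A | T1 T0 | a
  A -> a
  B -> T0 T0
  T0 -> a
  T1 -> c

Fill CYK table bottom-up — only the sub-triangle for w[0..1]:
  cell(0,0) a: {A,S,T0}  orig:{A,S}
  cell(1,1) a: {A,S,T0}  orig:{A,S}
  cell(0,1) aa: {B}

Original NTs in T[0,1] deriving "aa": ["B"]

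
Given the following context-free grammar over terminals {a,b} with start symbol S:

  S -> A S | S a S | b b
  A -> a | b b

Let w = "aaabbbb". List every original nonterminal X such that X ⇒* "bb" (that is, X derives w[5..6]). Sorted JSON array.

Convert to CNF:
  S -> A S | S X2 | T0 T0
  A -> T0 T0 | a
  T0 -> b
  T1 -> a
  X2 -> T1 S

Fill CYK table bottom-up — only the sub-triangle for w[5..6]:
  T[5,5] 'b' = {T0}  orig:{}
  T[6,6] 'b' = {T0}  orig:{}
  T[5,6] 'bb' = {A,S}

Original NTs in T[5,6] deriving "bb": ["A", "S"]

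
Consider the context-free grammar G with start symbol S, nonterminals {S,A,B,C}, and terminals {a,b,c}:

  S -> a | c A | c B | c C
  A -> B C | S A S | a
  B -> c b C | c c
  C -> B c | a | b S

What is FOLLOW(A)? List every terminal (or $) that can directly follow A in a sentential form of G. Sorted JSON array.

FIRST iteration:
iter 1:
  A via A→a: +{a}
  B via B→c b C: +{c}
  C via C→B c: +{c}
  C via C→a: +{a}
  C via C→b S: +{b}
  S via S→a: +{a}
  S via S→c A: +{c}
  S: {a,c}  A: {a}  B: {c}  C: {a,b,c}
iter 2:
  A via A→B C: +{c}
  S: {a,c}  A: {a,c}  B: {c}  C: {a,b,c}
iter 3: (no change)
  S: {a,c}  A: {a,c}  B: {c}  C: {a,b,c}

FOLLOW sets:
initialize: $ ∈ FOLLOW(S)
pass 1:
  A→B C: FOLLOW(B) ⊇ FIRST(C) = {a,b,c}; new: +{a,b,c}
  A→S A S: FOLLOW(S) ⊇ FIRST(A) = {a,c}; new: +{a,c}
  A→S A S: FOLLOW(A) ⊇ FIRST(S) = {a,c}; new: +{a,c}
  B→c b C: FOLLOW(C) ⊇ FOLLOW(B) ⊇ {a,b,c}; new: +{a,b,c}
  C→b S: FOLLOW(S) ⊇ FOLLOW(C) ⊇ {a,b,c}; new: +{b}
  S→c A: FOLLOW(A) ⊇ FOLLOW(S) ⊇ {$,a,b,c}; new: +{$,b}
  S→c B: FOLLOW(B) ⊇ FOLLOW(S) ⊇ {$,a,b,c}; new: +{$}
  S→c C: FOLLOW(C) ⊇ FOLLOW(S) ⊇ {$,a,b,c}; new: +{$}
  FOLLOW(S)={$,a,b,c}  FOLLOW(A)={$,a,b,c}  FOLLOW(B)={$,a,b,c}  FOLLOW(C)={$,a,b,c}
pass 2: (no change)
  FOLLOW(S)={$,a,b,c}  FOLLOW(A)={$,a,b,c}  FOLLOW(B)={$,a,b,c}  FOLLOW(C)={$,a,b,c}

FOLLOW(A) = ["$", "a", "b", "c"]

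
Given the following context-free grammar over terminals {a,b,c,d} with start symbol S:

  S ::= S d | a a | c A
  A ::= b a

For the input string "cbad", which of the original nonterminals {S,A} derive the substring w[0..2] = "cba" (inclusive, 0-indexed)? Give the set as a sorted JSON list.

Convert to CNF:
  S -> S T2 | T1 T1 | T3 A
  A -> T0 T1
  T0 -> b
  T1 -> a
  T2 -> d
  T3 -> c

CYK fill (cells [i..j] with 0 ≤ i ≤ j ≤ 2 only):
  T[0,0] 'c' = {T3}  orig:{}
  T[1,1] 'b' = {T0}  orig:{}
  T[2,2] 'a' = {T1}  orig:{}
  T[0,1] 'cb' = ∅
  T[1,2] 'ba' = {A}
  T[0,2] 'cba' = {S}

Original NTs in T[0,2] deriving "cba": ["S"]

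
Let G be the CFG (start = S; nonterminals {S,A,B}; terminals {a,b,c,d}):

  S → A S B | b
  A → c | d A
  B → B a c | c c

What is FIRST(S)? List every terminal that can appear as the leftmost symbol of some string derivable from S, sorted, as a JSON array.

FIRST sets, iterate to fixpoint:
pass 1:
  A via A→c: +{c}
  A via A→d A: +{d}
  B via B→c c: +{c}
  S via S→A S B: +{c,d}
  S via S→b: +{b}
  FIRST(S)={b,c,d}  FIRST(A)={c,d}  FIRST(B)={c}
pass 2: (stable)
  FIRST(S)={b,c,d}  FIRST(A)={c,d}  FIRST(B)={c}

FIRST(S) = ["b", "c", "d"]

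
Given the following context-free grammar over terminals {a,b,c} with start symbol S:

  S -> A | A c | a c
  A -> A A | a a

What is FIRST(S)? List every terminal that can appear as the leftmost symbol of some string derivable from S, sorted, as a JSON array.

Compute FIRST by fixpoint:
iter 1:
  A via A→a a: +{a}
  S via S→A: +{a}
  FIRST(S)={a}  FIRST(A)={a}
iter 2: (stable)
  FIRST(S)={a}  FIRST(A)={a}

FIRST(S) = ["a"]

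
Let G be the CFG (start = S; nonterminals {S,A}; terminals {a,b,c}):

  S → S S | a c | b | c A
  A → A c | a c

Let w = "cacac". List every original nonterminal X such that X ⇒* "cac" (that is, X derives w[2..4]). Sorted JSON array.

CNF form of G:
  S -> S S | T0 A | T1 T0 | b
  A -> A T0 | T1 T0
  T0 -> c
  T1 -> a

Fill CYK table bottom-up (cells [i..j] with 2 ≤ i ≤ j ≤ 4 only):
  [2..2]={T0}  "c"  orig:{}
  [3..3]={T1}  "a"  orig:{}
  [4..4]={T0}  "c"  orig:{}
  [2..3]=∅  "ca"
  [3..4]={A,S}  "ac"
  [2..4]={S}  "cac"

Original NTs in T[2,4] deriving "cac": ["S"]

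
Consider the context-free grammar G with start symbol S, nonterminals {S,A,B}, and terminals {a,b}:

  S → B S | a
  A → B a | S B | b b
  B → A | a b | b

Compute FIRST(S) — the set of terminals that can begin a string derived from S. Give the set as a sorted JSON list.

Compute FIRST by fixpoint:
[1]
  A via A→b b: +{b}
  B via B→A: +{b}
  B via B→a b: +{a}
  S via S→B S: +{a,b}
  S: {a,b}  A: {b}  B: {a,b}
[2]
  A via A→B a: +{a}
  S: {a,b}  A: {a,b}  B: {a,b}
[3] done
  S: {a,b}  A: {a,b}  B: {a,b}

FIRST(S) = ["a", "b"]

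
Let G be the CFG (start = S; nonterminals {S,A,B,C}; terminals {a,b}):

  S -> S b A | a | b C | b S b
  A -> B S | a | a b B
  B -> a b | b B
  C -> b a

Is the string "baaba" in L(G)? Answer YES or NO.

CNF form of G:
  S -> S X3 | T1 C | T1 X4 | a
  A -> B S | T0 X2 | a
  B -> T0 T1 | T1 B
  C -> T1 T0
  T0 -> a
  T1 -> b
  X2 -> T1 B
  X3 -> T1 A
  X4 -> S T1

CYK table (by increasing span):
  T[0,0] 'b' = {T1}  orig:{}
  T[1,1] 'a' = {A,S,T0}  orig:{A,S}
  T[2,2] 'a' = {A,S,T0}  orig:{A,S}
  T[3,3] 'b' = {T1}  orig:{}
  T[4,4] 'a' = {A,S,T0}  orig:{A,S}
  T[0,1] 'ba' = {C,X3}  orig:{C}
  T[1,2] 'aa' = ∅
  T[2,3] 'ab' = {B,X4}  orig:{B}
  T[3,4] 'ba' = {C,X3}  orig:{C}
  T[0,2] 'baa' = ∅
  T[1,3] 'aab' = ∅
  T[2,4] 'aba' = {A,S}
  T[0,3] 'baab' = ∅
  T[1,4] 'aaba' = ∅
  T[0,4] 'baaba' = ∅

S ∉ T[0,4] ⇒ NO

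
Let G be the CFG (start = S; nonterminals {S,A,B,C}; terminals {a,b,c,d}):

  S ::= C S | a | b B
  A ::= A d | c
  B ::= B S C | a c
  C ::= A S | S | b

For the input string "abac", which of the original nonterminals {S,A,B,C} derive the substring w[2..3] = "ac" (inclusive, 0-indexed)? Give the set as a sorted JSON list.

CNF form of G:
  S -> C S | T3 B | a
  A -> A T0 | c
  B -> B X4 | T1 T2
  C -> A S | C S | T3 B | a | b
  T0 -> d
  T1 -> a
  T2 -> c
  T3 -> b
  X4 -> S C

CYK table (by increasing span), restricted to cells inside w[2..3]:
  T[2,2] 'a' = {C,S,T1}  orig:{C,S}
  T[3,3] 'c' = {A,T2}  orig:{A}
  T[2,3] 'ac' = {B}

Original NTs in T[2,3] deriving "ac": ["B"]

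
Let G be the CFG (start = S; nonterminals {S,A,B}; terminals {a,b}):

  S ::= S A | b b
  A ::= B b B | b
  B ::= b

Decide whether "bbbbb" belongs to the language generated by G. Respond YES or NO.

CNF form of G:
  S -> S A | T0 T0
  A -> B X1 | b
  B -> b
  T0 -> b
  X1 -> T0 B

Fill CYK table bottom-up:
  cell(0,0) b: {A,B,T0}  orig:{A,B}
  cell(1,1) b: {A,B,T0}  orig:{A,B}
  cell(2,2) b: {A,B,T0}  orig:{A,B}
  cell(3,3) b: {A,B,T0}  orig:{A,B}
  cell(4,4) b: {A,B,T0}  orig:{A,B}
  cell(0,1) bb: {S,X1}  orig:{S}
  cell(1,2) bb: {S,X1}  orig:{S}
  cell(2,3) bb: {S,X1}  orig:{S}
  cell(3,4) bb: {S,X1}  orig:{S}
  cell(0,2) bbb: {A,S}
  cell(1,3) bbb: {A,S}
  cell(2,4) bbb: {A,S}
  cell(0,3) bbbb: {S}
  cell(1,4) bbbb: {S}
  cell(0,4) bbbbb: {S}

S ∈ T[0,4] ⇒ YES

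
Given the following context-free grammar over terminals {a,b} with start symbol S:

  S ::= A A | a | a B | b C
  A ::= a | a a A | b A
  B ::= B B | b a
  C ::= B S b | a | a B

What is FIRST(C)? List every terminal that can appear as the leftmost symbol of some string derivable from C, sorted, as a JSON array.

Compute FIRST by fixpoint:
pass 1:
  A via A→a: +{a}
  A via A→b A: +{b}
  B via B→b a: +{b}
  C via C→B S b: +{b}
  C via C→a: +{a}
  S via S→A A: +{a,b}
  FIRST(S)={a,b}  FIRST(A)={a,b}  FIRST(B)={b}  FIRST(C)={a,b}
pass 2: (no change)
  FIRST(S)={a,b}  FIRST(A)={a,b}  FIRST(B)={b}  FIRST(C)={a,b}

FIRST(C) = ["a", "b"]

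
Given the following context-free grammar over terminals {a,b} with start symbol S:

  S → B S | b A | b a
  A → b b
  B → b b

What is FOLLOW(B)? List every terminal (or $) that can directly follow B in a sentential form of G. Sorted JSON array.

FIRST iteration:
round 1:
  A via A→b b: +{b}
  B via B→b b: +{b}
  S via S→B S: +{b}
  FIRST(S)={b}  FIRST(A)={b}  FIRST(B)={b}
round 2: (no change)
  FIRST(S)={b}  FIRST(A)={b}  FIRST(B)={b}

FOLLOW sets:
FOLLOW(S) := {$}
[1]
  S→B S: FOLLOW(B) ⊇ FIRST(S) = {b}; new: +{b}
  S→b A: FOLLOW(A) ⊇ FOLLOW(S) ⊇ {$}; new: +{$}
  S: {$}  A: {$}  B: {b}
[2] — fixpoint
  S: {$}  A: {$}  B: {b}

FOLLOW(B) = ["b"]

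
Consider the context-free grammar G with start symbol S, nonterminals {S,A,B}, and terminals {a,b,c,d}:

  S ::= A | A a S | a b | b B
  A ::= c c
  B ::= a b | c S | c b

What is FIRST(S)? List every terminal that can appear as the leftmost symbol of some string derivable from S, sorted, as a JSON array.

FIRST iteration:
iter 1:
  A via A→c c: +{c}
  B via B→a b: +{a}
  B via B→c S: +{c}
  S via S→A: +{c}
  S via S→a b: +{a}
  S via S→b B: +{b}
  S: {a,b,c}  A: {c}  B: {a,c}
iter 2: — fixpoint
  S: {a,b,c}  A: {c}  B: {a,c}

FIRST(S) = ["a", "b", "c"]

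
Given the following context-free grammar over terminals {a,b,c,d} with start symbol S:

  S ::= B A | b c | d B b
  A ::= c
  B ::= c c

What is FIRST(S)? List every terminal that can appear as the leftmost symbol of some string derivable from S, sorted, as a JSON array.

FIRST iteration:
pass 1:
  A via A→c: +{c}
  B via B→c c: +{c}
  S via S→B A: +{c}
  S via S→b c: +{b}
  S via S→d B b: +{d}
  S: {b,c,d}  A: {c}  B: {c}
pass 2: (stable)
  S: {b,c,d}  A: {c}  B: {c}

FIRST(S) = ["b", "c", "d"]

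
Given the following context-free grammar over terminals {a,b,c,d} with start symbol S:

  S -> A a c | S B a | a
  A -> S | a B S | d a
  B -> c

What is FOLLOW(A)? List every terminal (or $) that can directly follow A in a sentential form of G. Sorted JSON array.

Compute FIRST by fixpoint:
pass 1:
  A via A→a B S: +{a}
  A via A→d a: +{d}
  B via B→c: +{c}
  S via S→A a c: +{a,d}
  S: {a,d}  A: {a,d}  B: {c}
pass 2: done
  S: {a,d}  A: {a,d}  B: {c}

FOLLOW sets:
FOLLOW(S) := {$}
round 1:
  A→a B S: FOLLOW(B) ⊇ FIRST(S) = {a,d}; new: +{a,d}
  S→A a c: FOLLOW(A) ⊇ FIRST(a) = {a}; new: +{a}
  S→S B a: FOLLOW(S) ⊇ FIRST(B) = {c}; new: +{c}
  FOLLOW[S]={$,c}  FOLLOW[A]={a}  FOLLOW[B]={a,d}
round 2:
  A→S: FOLLOW(S) ⊇ FOLLOW(A) ⊇ {a}; new: +{a}
  FOLLOW[S]={$,a,c}  FOLLOW[A]={a}  FOLLOW[B]={a,d}
round 3: (stable)
  FOLLOW[S]={$,a,c}  FOLLOW[A]={a}  FOLLOW[B]={a,d}

FOLLOW(A) = ["a"]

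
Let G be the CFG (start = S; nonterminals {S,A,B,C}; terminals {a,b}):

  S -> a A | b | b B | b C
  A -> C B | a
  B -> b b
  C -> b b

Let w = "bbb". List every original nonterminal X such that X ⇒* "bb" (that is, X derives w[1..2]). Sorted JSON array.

CNF form of G:
  S -> T0 B | T0 C | T1 A | b
  A -> C B | a
  B -> T0 T0
  C -> T0 T0
  T0 -> b
  T1 -> a

CYK table (by increasing span) — only the sub-triangle for w[1..2]:
  T[1,1] 'b' = {S,T0}  orig:{S}
  T[2,2] 'b' = {S,T0}  orig:{S}
  T[1,2] 'bb' = {B,C}

Original NTs in T[1,2] deriving "bb": ["B", "C"]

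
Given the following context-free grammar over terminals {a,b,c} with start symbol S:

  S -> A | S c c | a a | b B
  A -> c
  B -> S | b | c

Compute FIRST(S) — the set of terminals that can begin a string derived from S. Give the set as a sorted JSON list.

FIRST sets, iterate to fixpoint:
[1]
  A via A→c: +{c}
  B via B→b: +{b}
  B via B→c: +{c}
  S via S→A: +{c}
  S via S→a a: +{a}
  S via S→b B: +{b}
  S: {a,b,c}  A: {c}  B: {b,c}
[2]
  B via B→S: +{a}
  S: {a,b,c}  A: {c}  B: {a,b,c}
[3] — fixpoint
  S: {a,b,c}  A: {c}  B: {a,b,c}

FIRST(S) = ["a", "b", "c"]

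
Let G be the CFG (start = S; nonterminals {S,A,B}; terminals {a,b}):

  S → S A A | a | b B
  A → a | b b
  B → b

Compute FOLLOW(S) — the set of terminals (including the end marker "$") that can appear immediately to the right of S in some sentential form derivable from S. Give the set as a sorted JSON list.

Compute FIRST by fixpoint:
round 1:
  A via A→a: +{a}
  A via A→b b: +{b}
  B via B→b: +{b}
  S via S→a: +{a}
  S via S→b B: +{b}
  FIRST[S]={a,b}  FIRST[A]={a,b}  FIRST[B]={b}
round 2: (stable)
  FIRST[S]={a,b}  FIRST[A]={a,b}  FIRST[B]={b}

FOLLOW sets:
initialize: $ ∈ FOLLOW(S)
round 1:
  S→S A A: FOLLOW(S) ⊇ FIRST(A) = {a,b}; new: +{a,b}
  S→S A A: FOLLOW(A) ⊇ FIRST(A) = {a,b}; new: +{a,b}
  S→S A A: FOLLOW(A) ⊇ FOLLOW(S) ⊇ {$,a,b}; new: +{$}
  S→b B: FOLLOW(B) ⊇ FOLLOW(S) ⊇ {$,a,b}; new: +{$,a,b}
  S: {$,a,b}  A: {$,a,b}  B: {$,a,b}
round 2: — fixpoint
  S: {$,a,b}  A: {$,a,b}  B: {$,a,b}

FOLLOW(S) = ["$", "a", "b"]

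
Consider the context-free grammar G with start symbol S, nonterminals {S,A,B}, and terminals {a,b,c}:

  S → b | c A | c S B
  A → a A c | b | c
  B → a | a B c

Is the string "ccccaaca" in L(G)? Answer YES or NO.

Convert to CNF:
  S -> T1 A | T1 X4 | b
  A -> T0 X2 | b | c
  B -> T0 X3 | a
  T0 -> a
  T1 -> c
  X2 -> A T1
  X3 -> B T1
  X4 -> S B

CYK fill:
  [0..0]={A,T1}  "c"  orig:{A}
  [1..1]={A,T1}  "c"  orig:{A}
  [2..2]={A,T1}  "c"  orig:{A}
  [3..3]={A,T1}  "c"  orig:{A}
  [4..4]={B,T0}  "a"  orig:{B}
  [5..5]={B,T0}  "a"  orig:{B}
  [6..6]={A,T1}  "c"  orig:{A}
  [7..7]={B,T0}  "a"  orig:{B}
  [0..1]={S,X2}  "cc"  orig:{S}
  [1..2]={S,X2}  "cc"  orig:{S}
  [2..3]={S,X2}  "cc"  orig:{S}
  [3..4]=∅  "ca"
  [4..5]=∅  "aa"
  [5..6]={X3}  "ac"  orig:{}
  [6..7]=∅  "ca"
  [0..2]=∅  "ccc"
  [1..3]=∅  "ccc"
  [2..4]={X4}  "cca"  orig:{}
  [3..5]=∅  "caa"
  [4..6]={B}  "aac"
  [5..7]=∅  "aca"
  [0..3]=∅  "cccc"
  [1..4]={S}  "ccca"
  [2..5]=∅  "ccaa"
  [3..6]=∅  "caac"
  [4..7]=∅  "aaca"
  [0..4]=∅  "cccca"
  [1..5]={X4}  "cccaa"  orig:{}
  [2..6]={X4}  "ccaac"  orig:{}
  [3..7]=∅  "caaca"
  [0..5]={S}  "ccccaa"
  [1..6]={S}  "cccaac"
  [2..7]=∅  "ccaaca"
  [0..6]=∅  "ccccaac"
  [1..7]={X4}  "cccaaca"  orig:{}
  [0..7]={S}  "ccccaaca"

S ∈ T[0,7] ⇒ YES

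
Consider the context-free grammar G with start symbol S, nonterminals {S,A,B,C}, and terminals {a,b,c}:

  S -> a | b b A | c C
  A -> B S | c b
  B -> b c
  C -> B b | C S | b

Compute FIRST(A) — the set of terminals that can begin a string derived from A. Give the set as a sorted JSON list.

FIRST sets, iterate to fixpoint:
round 1:
  A via A→c b: +{c}
  B via B→b c: +{b}
  C via C→B b: +{b}
  S via S→a: +{a}
  S via S→b b A: +{b}
  S via S→c C: +{c}
  FIRST[S]={a,b,c}  FIRST[A]={c}  FIRST[B]={b}  FIRST[C]={b}
round 2:
  A via A→B S: +{b}
  FIRST[S]={a,b,c}  FIRST[A]={b,c}  FIRST[B]={b}  FIRST[C]={b}
round 3: (stable)
  FIRST[S]={a,b,c}  FIRST[A]={b,c}  FIRST[B]={b}  FIRST[C]={b}

FIRST(A) = ["b", "c"]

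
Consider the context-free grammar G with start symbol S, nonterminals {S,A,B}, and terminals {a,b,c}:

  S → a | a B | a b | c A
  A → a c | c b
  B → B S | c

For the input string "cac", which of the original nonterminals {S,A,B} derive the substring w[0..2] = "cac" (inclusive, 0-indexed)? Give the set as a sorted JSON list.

CNF form of G:
  S -> T0 B | T0 T2 | T1 A | a
  A -> T0 T1 | T1 T2
  B -> B S | c
  T0 -> a
  T1 -> c
  T2 -> b

Fill CYK table bottom-up — only the sub-triangle for w[0..2]:
  cell(0,0) c: {B,T1}  orig:{B}
  cell(1,1) a: {S,T0}  orig:{S}
  cell(2,2) c: {B,T1}  orig:{B}
  cell(0,1) ca: {B}
  cell(1,2) ac: {A,S}
  cell(0,2) cac: {B,S}

Original NTs in T[0,2] deriving "cac": ["B", "S"]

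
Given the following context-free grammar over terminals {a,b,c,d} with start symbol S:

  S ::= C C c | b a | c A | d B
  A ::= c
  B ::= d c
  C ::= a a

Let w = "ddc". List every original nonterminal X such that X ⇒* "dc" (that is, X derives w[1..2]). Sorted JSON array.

Convert to CNF:
  S -> C X4 | T0 B | T1 A | T3 T2
  A -> c
  B -> T0 T1
  C -> T2 T2
  T0 -> d
  T1 -> c
  T2 -> a
  T3 -> b
  X4 -> C T1

Fill CYK table bottom-up (cells [i..j] with 1 ≤ i ≤ j ≤ 2 only):
  [1..1]={T0}  "d"  orig:{}
  [2..2]={A,T1}  "c"  orig:{A}
  [1..2]={B}  "dc"

Original NTs in T[1,2] deriving "dc": ["B"]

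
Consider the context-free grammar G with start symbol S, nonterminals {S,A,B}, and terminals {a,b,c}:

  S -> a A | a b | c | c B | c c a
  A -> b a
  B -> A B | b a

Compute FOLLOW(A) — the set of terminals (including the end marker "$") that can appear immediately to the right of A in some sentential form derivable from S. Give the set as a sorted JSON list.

Compute FIRST by fixpoint:
iter 1:
  A via A→b a: +{b}
  B via B→A B: +{b}
  S via S→a A: +{a}
  S via S→c: +{c}
  FIRST(S)={a,c}  FIRST(A)={b}  FIRST(B)={b}
iter 2: — fixpoint
  FIRST(S)={a,c}  FIRST(A)={b}  FIRST(B)={b}

FOLLOW sets:
FOLLOW(S) := {$}
round 1:
  B→A B: FOLLOW(A) ⊇ FIRST(B) = {b}; new: +{b}
  S→a A: FOLLOW(A) ⊇ FOLLOW(S) ⊇ {$}; new: +{$}
  S→c B: FOLLOW(B) ⊇ FOLLOW(S) ⊇ {$}; new: +{$}
  FOLLOW(S)={$}  FOLLOW(A)={$,b}  FOLLOW(B)={$}
round 2: (stable)
  FOLLOW(S)={$}  FOLLOW(A)={$,b}  FOLLOW(B)={$}

FOLLOW(A) = ["$", "b"]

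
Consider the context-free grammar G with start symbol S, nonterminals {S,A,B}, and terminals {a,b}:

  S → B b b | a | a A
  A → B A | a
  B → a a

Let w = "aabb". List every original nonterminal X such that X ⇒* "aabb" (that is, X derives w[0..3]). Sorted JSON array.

CNF form of G:
  S -> B X2 | T0 A | a
  A -> B A | a
  B -> T0 T0
  T0 -> a
  T1 -> b
  X2 -> T1 T1

CYK table (by increasing span) — only the sub-triangle for w[0..3]:
  cell(0,0) a: {A,S,T0}  orig:{A,S}
  cell(1,1) a: {A,S,T0}  orig:{A,S}
  cell(2,2) b: {T1}  orig:{}
  cell(3,3) b: {T1}  orig:{}
  cell(0,1) aa: {B,S}
  cell(1,2) ab: ∅
  cell(2,3) bb: {X2}  orig:{}
  cell(0,2) aab: ∅
  cell(1,3) abb: ∅
  cell(0,3) aabb: {S}

Original NTs in T[0,3] deriving "aabb": ["S"]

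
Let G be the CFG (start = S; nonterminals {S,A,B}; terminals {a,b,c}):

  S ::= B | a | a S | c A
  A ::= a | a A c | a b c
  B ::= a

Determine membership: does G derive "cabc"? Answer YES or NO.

Convert to CNF:
  S -> T0 S | T1 A | a
  A -> T0 X3 | T0 X4 | a
  B -> a
  T0 -> a
  T1 -> c
  T2 -> b
  X3 -> A T1
  X4 -> T2 T1

Fill CYK table bottom-up:
  T[0,0] 'c' = {T1}  orig:{}
  T[1,1] 'a' = {A,B,S,T0}  orig:{A,B,S}
  T[2,2] 'b' = {T2}  orig:{}
  T[3,3] 'c' = {T1}  orig:{}
  T[0,1] 'ca' = {S}
  T[1,2] 'ab' = ∅
  T[2,3] 'bc' = {X4}  orig:{}
  T[0,2] 'cab' = ∅
  T[1,3] 'abc' = {A}
  T[0,3] 'cabc' = {S}

S ∈ T[0,3] ⇒ YES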